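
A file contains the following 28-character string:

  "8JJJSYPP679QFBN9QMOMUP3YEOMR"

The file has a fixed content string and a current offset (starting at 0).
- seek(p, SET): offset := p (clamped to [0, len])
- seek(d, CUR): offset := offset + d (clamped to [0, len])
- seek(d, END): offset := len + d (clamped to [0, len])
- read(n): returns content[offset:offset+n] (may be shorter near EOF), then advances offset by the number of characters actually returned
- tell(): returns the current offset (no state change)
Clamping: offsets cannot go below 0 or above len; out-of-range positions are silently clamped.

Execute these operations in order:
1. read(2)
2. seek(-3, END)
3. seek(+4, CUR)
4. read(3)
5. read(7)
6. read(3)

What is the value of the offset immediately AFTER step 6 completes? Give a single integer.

Answer: 28

Derivation:
After 1 (read(2)): returned '8J', offset=2
After 2 (seek(-3, END)): offset=25
After 3 (seek(+4, CUR)): offset=28
After 4 (read(3)): returned '', offset=28
After 5 (read(7)): returned '', offset=28
After 6 (read(3)): returned '', offset=28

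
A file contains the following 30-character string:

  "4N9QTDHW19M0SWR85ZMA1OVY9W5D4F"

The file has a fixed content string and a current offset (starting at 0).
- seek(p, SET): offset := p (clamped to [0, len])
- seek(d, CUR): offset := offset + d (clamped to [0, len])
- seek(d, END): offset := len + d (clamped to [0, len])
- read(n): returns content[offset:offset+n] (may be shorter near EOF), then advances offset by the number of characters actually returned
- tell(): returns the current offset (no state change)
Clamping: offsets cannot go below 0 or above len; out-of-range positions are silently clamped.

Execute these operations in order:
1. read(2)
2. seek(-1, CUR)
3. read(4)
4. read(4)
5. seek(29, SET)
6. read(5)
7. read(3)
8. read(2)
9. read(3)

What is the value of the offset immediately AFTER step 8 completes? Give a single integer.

Answer: 30

Derivation:
After 1 (read(2)): returned '4N', offset=2
After 2 (seek(-1, CUR)): offset=1
After 3 (read(4)): returned 'N9QT', offset=5
After 4 (read(4)): returned 'DHW1', offset=9
After 5 (seek(29, SET)): offset=29
After 6 (read(5)): returned 'F', offset=30
After 7 (read(3)): returned '', offset=30
After 8 (read(2)): returned '', offset=30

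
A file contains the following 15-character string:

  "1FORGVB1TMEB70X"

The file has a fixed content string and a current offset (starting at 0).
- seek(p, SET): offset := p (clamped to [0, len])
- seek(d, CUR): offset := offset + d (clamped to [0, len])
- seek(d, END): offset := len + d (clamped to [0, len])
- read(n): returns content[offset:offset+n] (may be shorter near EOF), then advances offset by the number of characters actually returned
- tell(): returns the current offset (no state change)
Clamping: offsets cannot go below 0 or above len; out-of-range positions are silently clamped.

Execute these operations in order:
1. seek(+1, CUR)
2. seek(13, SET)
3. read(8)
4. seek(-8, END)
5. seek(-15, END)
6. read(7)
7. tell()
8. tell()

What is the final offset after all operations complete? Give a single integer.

After 1 (seek(+1, CUR)): offset=1
After 2 (seek(13, SET)): offset=13
After 3 (read(8)): returned '0X', offset=15
After 4 (seek(-8, END)): offset=7
After 5 (seek(-15, END)): offset=0
After 6 (read(7)): returned '1FORGVB', offset=7
After 7 (tell()): offset=7
After 8 (tell()): offset=7

Answer: 7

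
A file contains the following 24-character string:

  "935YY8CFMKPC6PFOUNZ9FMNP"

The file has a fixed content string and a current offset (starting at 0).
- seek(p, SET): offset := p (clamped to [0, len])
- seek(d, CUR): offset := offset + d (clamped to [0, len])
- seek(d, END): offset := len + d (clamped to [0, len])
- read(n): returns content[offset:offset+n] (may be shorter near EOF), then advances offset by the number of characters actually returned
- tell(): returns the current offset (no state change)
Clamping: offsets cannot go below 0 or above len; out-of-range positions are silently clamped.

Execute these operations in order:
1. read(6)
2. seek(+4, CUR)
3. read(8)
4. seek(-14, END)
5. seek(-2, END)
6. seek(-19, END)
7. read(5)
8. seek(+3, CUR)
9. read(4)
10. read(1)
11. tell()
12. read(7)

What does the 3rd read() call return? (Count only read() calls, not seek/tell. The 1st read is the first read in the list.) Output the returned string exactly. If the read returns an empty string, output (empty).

Answer: 8CFMK

Derivation:
After 1 (read(6)): returned '935YY8', offset=6
After 2 (seek(+4, CUR)): offset=10
After 3 (read(8)): returned 'PC6PFOUN', offset=18
After 4 (seek(-14, END)): offset=10
After 5 (seek(-2, END)): offset=22
After 6 (seek(-19, END)): offset=5
After 7 (read(5)): returned '8CFMK', offset=10
After 8 (seek(+3, CUR)): offset=13
After 9 (read(4)): returned 'PFOU', offset=17
After 10 (read(1)): returned 'N', offset=18
After 11 (tell()): offset=18
After 12 (read(7)): returned 'Z9FMNP', offset=24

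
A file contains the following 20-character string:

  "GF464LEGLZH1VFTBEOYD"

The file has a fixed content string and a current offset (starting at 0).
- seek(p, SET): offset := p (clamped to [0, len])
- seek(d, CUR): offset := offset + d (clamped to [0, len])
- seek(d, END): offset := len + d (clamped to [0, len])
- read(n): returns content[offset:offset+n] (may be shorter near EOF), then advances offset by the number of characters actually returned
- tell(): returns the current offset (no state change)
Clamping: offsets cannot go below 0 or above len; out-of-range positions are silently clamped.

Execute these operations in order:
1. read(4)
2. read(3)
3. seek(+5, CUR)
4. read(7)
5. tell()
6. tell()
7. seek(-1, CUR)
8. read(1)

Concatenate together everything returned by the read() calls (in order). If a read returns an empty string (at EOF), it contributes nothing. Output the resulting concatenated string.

Answer: GF464LEVFTBEOYY

Derivation:
After 1 (read(4)): returned 'GF46', offset=4
After 2 (read(3)): returned '4LE', offset=7
After 3 (seek(+5, CUR)): offset=12
After 4 (read(7)): returned 'VFTBEOY', offset=19
After 5 (tell()): offset=19
After 6 (tell()): offset=19
After 7 (seek(-1, CUR)): offset=18
After 8 (read(1)): returned 'Y', offset=19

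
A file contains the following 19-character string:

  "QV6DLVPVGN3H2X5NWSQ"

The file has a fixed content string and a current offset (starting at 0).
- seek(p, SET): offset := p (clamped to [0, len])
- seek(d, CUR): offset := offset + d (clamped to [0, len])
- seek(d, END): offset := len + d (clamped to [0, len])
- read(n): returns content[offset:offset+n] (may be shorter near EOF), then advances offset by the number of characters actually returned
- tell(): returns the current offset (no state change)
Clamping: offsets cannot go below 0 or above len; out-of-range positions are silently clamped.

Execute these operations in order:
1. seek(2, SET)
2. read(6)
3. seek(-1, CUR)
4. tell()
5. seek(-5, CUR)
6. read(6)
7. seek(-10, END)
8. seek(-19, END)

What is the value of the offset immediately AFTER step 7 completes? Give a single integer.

After 1 (seek(2, SET)): offset=2
After 2 (read(6)): returned '6DLVPV', offset=8
After 3 (seek(-1, CUR)): offset=7
After 4 (tell()): offset=7
After 5 (seek(-5, CUR)): offset=2
After 6 (read(6)): returned '6DLVPV', offset=8
After 7 (seek(-10, END)): offset=9

Answer: 9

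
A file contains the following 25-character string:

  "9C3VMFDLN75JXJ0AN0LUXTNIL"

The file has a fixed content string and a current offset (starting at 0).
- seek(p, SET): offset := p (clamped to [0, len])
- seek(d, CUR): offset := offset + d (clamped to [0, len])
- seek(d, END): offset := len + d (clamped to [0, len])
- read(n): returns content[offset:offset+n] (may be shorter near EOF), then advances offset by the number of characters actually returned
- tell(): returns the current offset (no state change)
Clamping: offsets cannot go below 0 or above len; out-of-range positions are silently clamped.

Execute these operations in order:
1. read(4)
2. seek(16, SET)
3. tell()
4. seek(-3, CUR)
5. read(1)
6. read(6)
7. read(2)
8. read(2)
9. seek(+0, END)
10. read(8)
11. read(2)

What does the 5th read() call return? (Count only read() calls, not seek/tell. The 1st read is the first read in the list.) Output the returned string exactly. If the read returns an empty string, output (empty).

Answer: NI

Derivation:
After 1 (read(4)): returned '9C3V', offset=4
After 2 (seek(16, SET)): offset=16
After 3 (tell()): offset=16
After 4 (seek(-3, CUR)): offset=13
After 5 (read(1)): returned 'J', offset=14
After 6 (read(6)): returned '0AN0LU', offset=20
After 7 (read(2)): returned 'XT', offset=22
After 8 (read(2)): returned 'NI', offset=24
After 9 (seek(+0, END)): offset=25
After 10 (read(8)): returned '', offset=25
After 11 (read(2)): returned '', offset=25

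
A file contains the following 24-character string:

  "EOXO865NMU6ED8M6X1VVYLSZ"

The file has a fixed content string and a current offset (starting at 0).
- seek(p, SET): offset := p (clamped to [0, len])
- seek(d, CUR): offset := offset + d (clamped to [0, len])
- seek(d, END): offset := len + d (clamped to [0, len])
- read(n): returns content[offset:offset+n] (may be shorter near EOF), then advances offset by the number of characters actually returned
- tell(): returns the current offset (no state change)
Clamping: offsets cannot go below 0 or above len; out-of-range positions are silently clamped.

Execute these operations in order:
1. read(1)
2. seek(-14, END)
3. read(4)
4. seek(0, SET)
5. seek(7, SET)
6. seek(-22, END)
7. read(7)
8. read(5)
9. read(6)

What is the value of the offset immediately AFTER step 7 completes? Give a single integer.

Answer: 9

Derivation:
After 1 (read(1)): returned 'E', offset=1
After 2 (seek(-14, END)): offset=10
After 3 (read(4)): returned '6ED8', offset=14
After 4 (seek(0, SET)): offset=0
After 5 (seek(7, SET)): offset=7
After 6 (seek(-22, END)): offset=2
After 7 (read(7)): returned 'XO865NM', offset=9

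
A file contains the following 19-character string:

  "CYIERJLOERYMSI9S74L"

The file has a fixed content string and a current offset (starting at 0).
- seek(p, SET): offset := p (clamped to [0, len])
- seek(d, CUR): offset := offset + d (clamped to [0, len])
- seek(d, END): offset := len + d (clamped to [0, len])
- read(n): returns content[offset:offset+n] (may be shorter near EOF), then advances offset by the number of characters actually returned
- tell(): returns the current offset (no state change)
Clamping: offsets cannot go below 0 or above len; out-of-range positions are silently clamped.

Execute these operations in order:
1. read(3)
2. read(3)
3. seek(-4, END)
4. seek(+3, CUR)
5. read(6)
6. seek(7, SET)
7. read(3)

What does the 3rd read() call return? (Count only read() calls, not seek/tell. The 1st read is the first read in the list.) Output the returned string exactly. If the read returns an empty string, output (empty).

After 1 (read(3)): returned 'CYI', offset=3
After 2 (read(3)): returned 'ERJ', offset=6
After 3 (seek(-4, END)): offset=15
After 4 (seek(+3, CUR)): offset=18
After 5 (read(6)): returned 'L', offset=19
After 6 (seek(7, SET)): offset=7
After 7 (read(3)): returned 'OER', offset=10

Answer: L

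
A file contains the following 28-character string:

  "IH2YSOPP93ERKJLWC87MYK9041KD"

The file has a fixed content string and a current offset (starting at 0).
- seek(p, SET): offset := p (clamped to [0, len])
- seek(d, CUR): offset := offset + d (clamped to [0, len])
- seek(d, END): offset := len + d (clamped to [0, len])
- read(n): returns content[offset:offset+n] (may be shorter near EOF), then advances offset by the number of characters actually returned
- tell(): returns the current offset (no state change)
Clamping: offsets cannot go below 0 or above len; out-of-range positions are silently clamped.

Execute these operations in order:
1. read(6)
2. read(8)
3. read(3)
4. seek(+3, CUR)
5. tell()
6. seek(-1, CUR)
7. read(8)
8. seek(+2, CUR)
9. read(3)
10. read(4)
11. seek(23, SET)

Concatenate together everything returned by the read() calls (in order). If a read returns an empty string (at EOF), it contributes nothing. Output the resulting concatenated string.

After 1 (read(6)): returned 'IH2YSO', offset=6
After 2 (read(8)): returned 'PP93ERKJ', offset=14
After 3 (read(3)): returned 'LWC', offset=17
After 4 (seek(+3, CUR)): offset=20
After 5 (tell()): offset=20
After 6 (seek(-1, CUR)): offset=19
After 7 (read(8)): returned 'MYK9041K', offset=27
After 8 (seek(+2, CUR)): offset=28
After 9 (read(3)): returned '', offset=28
After 10 (read(4)): returned '', offset=28
After 11 (seek(23, SET)): offset=23

Answer: IH2YSOPP93ERKJLWCMYK9041K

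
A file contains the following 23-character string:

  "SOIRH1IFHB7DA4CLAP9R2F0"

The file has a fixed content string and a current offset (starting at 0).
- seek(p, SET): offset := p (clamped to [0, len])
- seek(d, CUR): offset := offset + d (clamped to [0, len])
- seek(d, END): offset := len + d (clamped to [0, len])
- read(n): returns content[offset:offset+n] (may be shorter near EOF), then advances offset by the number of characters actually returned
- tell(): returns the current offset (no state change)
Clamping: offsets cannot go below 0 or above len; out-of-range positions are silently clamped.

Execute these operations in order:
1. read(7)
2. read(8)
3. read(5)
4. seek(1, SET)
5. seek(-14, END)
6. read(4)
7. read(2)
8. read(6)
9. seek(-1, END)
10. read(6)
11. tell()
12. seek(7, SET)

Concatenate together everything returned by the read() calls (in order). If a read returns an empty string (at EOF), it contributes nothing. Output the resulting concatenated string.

After 1 (read(7)): returned 'SOIRH1I', offset=7
After 2 (read(8)): returned 'FHB7DA4C', offset=15
After 3 (read(5)): returned 'LAP9R', offset=20
After 4 (seek(1, SET)): offset=1
After 5 (seek(-14, END)): offset=9
After 6 (read(4)): returned 'B7DA', offset=13
After 7 (read(2)): returned '4C', offset=15
After 8 (read(6)): returned 'LAP9R2', offset=21
After 9 (seek(-1, END)): offset=22
After 10 (read(6)): returned '0', offset=23
After 11 (tell()): offset=23
After 12 (seek(7, SET)): offset=7

Answer: SOIRH1IFHB7DA4CLAP9RB7DA4CLAP9R20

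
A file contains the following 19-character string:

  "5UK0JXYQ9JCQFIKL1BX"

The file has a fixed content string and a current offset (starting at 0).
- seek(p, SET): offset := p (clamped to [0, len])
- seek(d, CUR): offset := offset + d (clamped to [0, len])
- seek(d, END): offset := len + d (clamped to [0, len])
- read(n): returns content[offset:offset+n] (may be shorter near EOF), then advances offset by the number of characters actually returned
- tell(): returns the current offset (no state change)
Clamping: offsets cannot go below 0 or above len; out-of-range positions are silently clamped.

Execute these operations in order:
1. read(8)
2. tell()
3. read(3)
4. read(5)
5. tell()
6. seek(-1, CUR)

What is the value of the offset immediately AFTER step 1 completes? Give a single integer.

Answer: 8

Derivation:
After 1 (read(8)): returned '5UK0JXYQ', offset=8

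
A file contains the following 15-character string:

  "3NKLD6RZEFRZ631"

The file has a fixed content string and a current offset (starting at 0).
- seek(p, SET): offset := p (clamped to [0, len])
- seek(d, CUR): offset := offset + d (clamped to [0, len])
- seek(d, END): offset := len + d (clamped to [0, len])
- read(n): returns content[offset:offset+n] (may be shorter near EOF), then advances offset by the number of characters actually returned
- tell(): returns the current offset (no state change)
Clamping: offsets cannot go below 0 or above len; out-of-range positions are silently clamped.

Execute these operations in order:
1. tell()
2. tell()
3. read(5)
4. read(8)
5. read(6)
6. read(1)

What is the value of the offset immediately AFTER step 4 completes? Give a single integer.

Answer: 13

Derivation:
After 1 (tell()): offset=0
After 2 (tell()): offset=0
After 3 (read(5)): returned '3NKLD', offset=5
After 4 (read(8)): returned '6RZEFRZ6', offset=13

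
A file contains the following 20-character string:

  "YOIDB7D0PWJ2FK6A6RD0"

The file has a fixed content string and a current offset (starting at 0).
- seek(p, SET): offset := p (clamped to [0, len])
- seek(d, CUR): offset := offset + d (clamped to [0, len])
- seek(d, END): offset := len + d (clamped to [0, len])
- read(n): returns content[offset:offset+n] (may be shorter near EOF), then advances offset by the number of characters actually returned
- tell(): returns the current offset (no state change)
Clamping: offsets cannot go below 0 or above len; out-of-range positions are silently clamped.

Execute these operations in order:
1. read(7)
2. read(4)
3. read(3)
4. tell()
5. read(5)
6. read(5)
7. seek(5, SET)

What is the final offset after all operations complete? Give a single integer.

After 1 (read(7)): returned 'YOIDB7D', offset=7
After 2 (read(4)): returned '0PWJ', offset=11
After 3 (read(3)): returned '2FK', offset=14
After 4 (tell()): offset=14
After 5 (read(5)): returned '6A6RD', offset=19
After 6 (read(5)): returned '0', offset=20
After 7 (seek(5, SET)): offset=5

Answer: 5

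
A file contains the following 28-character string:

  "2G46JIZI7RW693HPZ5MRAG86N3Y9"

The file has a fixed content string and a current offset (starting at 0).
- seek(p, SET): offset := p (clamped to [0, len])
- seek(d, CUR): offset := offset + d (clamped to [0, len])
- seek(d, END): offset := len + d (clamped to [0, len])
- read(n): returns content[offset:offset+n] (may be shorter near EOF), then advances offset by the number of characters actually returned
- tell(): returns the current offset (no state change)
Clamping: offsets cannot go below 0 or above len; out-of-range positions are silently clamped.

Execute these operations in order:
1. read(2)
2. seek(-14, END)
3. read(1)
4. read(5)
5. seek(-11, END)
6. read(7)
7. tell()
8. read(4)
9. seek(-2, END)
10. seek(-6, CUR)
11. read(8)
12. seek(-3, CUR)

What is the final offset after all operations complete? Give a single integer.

Answer: 25

Derivation:
After 1 (read(2)): returned '2G', offset=2
After 2 (seek(-14, END)): offset=14
After 3 (read(1)): returned 'H', offset=15
After 4 (read(5)): returned 'PZ5MR', offset=20
After 5 (seek(-11, END)): offset=17
After 6 (read(7)): returned '5MRAG86', offset=24
After 7 (tell()): offset=24
After 8 (read(4)): returned 'N3Y9', offset=28
After 9 (seek(-2, END)): offset=26
After 10 (seek(-6, CUR)): offset=20
After 11 (read(8)): returned 'AG86N3Y9', offset=28
After 12 (seek(-3, CUR)): offset=25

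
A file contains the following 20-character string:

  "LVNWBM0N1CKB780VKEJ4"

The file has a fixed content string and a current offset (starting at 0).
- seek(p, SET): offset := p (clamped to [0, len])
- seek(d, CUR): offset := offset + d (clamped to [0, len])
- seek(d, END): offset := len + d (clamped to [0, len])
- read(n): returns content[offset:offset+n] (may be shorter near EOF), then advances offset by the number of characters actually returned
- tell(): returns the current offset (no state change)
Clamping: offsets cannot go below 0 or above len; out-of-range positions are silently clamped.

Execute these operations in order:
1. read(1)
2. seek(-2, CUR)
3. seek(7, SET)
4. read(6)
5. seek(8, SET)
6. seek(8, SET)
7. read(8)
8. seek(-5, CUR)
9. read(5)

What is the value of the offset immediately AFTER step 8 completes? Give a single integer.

Answer: 11

Derivation:
After 1 (read(1)): returned 'L', offset=1
After 2 (seek(-2, CUR)): offset=0
After 3 (seek(7, SET)): offset=7
After 4 (read(6)): returned 'N1CKB7', offset=13
After 5 (seek(8, SET)): offset=8
After 6 (seek(8, SET)): offset=8
After 7 (read(8)): returned '1CKB780V', offset=16
After 8 (seek(-5, CUR)): offset=11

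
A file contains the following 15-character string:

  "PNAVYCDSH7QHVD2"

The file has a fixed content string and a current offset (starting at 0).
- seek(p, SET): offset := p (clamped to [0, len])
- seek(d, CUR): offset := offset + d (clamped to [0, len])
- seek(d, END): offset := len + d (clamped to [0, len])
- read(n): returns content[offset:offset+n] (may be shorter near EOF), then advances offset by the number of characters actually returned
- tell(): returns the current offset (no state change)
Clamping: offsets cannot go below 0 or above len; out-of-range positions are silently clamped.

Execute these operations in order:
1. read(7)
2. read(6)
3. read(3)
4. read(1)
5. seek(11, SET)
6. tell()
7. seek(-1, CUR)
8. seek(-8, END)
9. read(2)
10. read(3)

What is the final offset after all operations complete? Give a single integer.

Answer: 12

Derivation:
After 1 (read(7)): returned 'PNAVYCD', offset=7
After 2 (read(6)): returned 'SH7QHV', offset=13
After 3 (read(3)): returned 'D2', offset=15
After 4 (read(1)): returned '', offset=15
After 5 (seek(11, SET)): offset=11
After 6 (tell()): offset=11
After 7 (seek(-1, CUR)): offset=10
After 8 (seek(-8, END)): offset=7
After 9 (read(2)): returned 'SH', offset=9
After 10 (read(3)): returned '7QH', offset=12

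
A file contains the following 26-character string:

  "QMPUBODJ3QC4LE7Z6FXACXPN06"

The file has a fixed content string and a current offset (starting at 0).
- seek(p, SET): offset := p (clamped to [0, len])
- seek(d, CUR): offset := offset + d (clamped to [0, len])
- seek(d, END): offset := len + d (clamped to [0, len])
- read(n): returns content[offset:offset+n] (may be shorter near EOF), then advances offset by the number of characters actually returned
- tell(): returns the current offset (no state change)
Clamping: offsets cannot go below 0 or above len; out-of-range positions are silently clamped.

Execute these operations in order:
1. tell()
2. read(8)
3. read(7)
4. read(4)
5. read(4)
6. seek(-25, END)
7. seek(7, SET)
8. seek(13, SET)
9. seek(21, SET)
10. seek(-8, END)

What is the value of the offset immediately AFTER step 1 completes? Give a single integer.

After 1 (tell()): offset=0

Answer: 0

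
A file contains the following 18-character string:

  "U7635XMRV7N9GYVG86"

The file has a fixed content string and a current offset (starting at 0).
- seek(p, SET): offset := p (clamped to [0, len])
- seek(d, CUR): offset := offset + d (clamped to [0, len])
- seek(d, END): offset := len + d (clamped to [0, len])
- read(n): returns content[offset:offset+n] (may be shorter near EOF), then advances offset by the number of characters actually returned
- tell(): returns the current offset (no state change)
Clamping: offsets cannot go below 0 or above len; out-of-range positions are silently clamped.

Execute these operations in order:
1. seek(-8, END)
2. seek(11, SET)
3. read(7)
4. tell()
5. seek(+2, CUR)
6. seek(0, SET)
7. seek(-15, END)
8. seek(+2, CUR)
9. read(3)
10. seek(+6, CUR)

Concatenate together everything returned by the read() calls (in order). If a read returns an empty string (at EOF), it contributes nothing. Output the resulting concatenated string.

After 1 (seek(-8, END)): offset=10
After 2 (seek(11, SET)): offset=11
After 3 (read(7)): returned '9GYVG86', offset=18
After 4 (tell()): offset=18
After 5 (seek(+2, CUR)): offset=18
After 6 (seek(0, SET)): offset=0
After 7 (seek(-15, END)): offset=3
After 8 (seek(+2, CUR)): offset=5
After 9 (read(3)): returned 'XMR', offset=8
After 10 (seek(+6, CUR)): offset=14

Answer: 9GYVG86XMR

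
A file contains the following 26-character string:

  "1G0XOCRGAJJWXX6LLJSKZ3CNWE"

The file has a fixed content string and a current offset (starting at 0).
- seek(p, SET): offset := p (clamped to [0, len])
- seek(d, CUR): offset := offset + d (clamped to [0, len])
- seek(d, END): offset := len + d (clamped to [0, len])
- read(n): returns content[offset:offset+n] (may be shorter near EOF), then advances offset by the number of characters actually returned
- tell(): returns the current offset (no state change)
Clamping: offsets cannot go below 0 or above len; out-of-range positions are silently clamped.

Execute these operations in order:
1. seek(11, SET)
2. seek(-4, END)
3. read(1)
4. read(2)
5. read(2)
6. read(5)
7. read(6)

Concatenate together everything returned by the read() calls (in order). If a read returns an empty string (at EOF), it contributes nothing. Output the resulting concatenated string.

Answer: CNWE

Derivation:
After 1 (seek(11, SET)): offset=11
After 2 (seek(-4, END)): offset=22
After 3 (read(1)): returned 'C', offset=23
After 4 (read(2)): returned 'NW', offset=25
After 5 (read(2)): returned 'E', offset=26
After 6 (read(5)): returned '', offset=26
After 7 (read(6)): returned '', offset=26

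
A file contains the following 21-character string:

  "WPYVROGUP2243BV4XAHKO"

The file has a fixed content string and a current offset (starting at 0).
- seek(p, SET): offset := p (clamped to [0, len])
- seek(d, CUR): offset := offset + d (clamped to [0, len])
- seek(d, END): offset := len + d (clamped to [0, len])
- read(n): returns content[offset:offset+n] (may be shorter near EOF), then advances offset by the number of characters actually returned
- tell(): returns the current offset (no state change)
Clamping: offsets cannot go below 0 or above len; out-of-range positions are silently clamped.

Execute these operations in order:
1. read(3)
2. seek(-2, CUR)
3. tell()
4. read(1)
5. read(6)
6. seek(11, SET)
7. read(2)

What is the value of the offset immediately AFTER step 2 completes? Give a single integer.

Answer: 1

Derivation:
After 1 (read(3)): returned 'WPY', offset=3
After 2 (seek(-2, CUR)): offset=1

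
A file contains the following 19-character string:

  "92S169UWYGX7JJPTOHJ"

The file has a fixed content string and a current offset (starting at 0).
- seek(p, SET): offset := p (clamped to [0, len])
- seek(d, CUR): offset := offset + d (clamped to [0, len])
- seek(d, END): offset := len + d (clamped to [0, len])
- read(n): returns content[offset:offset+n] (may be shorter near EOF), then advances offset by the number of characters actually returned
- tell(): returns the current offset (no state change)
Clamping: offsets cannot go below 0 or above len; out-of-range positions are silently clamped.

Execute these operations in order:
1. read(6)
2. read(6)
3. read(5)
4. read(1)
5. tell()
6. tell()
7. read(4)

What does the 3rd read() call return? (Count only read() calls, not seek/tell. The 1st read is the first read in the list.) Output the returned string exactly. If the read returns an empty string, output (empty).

Answer: JJPTO

Derivation:
After 1 (read(6)): returned '92S169', offset=6
After 2 (read(6)): returned 'UWYGX7', offset=12
After 3 (read(5)): returned 'JJPTO', offset=17
After 4 (read(1)): returned 'H', offset=18
After 5 (tell()): offset=18
After 6 (tell()): offset=18
After 7 (read(4)): returned 'J', offset=19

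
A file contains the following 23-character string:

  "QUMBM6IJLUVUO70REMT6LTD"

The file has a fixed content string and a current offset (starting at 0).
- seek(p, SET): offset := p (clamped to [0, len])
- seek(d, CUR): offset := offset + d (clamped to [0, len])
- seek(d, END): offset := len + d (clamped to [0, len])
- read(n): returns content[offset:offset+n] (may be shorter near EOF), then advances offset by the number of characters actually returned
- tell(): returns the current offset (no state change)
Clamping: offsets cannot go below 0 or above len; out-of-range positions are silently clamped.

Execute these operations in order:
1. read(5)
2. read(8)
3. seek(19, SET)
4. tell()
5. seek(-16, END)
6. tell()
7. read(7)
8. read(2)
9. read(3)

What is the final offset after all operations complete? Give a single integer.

Answer: 19

Derivation:
After 1 (read(5)): returned 'QUMBM', offset=5
After 2 (read(8)): returned '6IJLUVUO', offset=13
After 3 (seek(19, SET)): offset=19
After 4 (tell()): offset=19
After 5 (seek(-16, END)): offset=7
After 6 (tell()): offset=7
After 7 (read(7)): returned 'JLUVUO7', offset=14
After 8 (read(2)): returned '0R', offset=16
After 9 (read(3)): returned 'EMT', offset=19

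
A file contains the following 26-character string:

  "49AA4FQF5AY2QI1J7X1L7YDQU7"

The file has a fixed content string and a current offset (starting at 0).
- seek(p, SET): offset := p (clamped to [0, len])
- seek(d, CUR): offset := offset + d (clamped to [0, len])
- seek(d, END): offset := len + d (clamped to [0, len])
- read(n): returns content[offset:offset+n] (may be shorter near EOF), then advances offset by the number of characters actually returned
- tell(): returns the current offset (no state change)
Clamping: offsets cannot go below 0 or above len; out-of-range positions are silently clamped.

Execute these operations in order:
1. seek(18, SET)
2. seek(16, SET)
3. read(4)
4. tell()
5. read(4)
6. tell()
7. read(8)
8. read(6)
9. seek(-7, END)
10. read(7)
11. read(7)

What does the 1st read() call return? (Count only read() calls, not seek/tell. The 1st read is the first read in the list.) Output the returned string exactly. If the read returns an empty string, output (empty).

Answer: 7X1L

Derivation:
After 1 (seek(18, SET)): offset=18
After 2 (seek(16, SET)): offset=16
After 3 (read(4)): returned '7X1L', offset=20
After 4 (tell()): offset=20
After 5 (read(4)): returned '7YDQ', offset=24
After 6 (tell()): offset=24
After 7 (read(8)): returned 'U7', offset=26
After 8 (read(6)): returned '', offset=26
After 9 (seek(-7, END)): offset=19
After 10 (read(7)): returned 'L7YDQU7', offset=26
After 11 (read(7)): returned '', offset=26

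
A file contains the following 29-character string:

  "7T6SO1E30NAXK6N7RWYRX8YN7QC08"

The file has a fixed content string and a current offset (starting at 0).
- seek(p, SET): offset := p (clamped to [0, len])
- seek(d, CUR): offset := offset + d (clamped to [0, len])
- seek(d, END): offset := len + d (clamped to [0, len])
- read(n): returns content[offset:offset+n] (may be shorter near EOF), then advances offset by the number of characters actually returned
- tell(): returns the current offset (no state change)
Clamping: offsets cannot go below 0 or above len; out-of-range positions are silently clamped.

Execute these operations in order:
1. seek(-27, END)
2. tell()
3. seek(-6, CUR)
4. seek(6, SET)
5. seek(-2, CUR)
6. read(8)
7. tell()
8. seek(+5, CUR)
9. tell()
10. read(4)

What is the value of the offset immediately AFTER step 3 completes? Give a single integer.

Answer: 0

Derivation:
After 1 (seek(-27, END)): offset=2
After 2 (tell()): offset=2
After 3 (seek(-6, CUR)): offset=0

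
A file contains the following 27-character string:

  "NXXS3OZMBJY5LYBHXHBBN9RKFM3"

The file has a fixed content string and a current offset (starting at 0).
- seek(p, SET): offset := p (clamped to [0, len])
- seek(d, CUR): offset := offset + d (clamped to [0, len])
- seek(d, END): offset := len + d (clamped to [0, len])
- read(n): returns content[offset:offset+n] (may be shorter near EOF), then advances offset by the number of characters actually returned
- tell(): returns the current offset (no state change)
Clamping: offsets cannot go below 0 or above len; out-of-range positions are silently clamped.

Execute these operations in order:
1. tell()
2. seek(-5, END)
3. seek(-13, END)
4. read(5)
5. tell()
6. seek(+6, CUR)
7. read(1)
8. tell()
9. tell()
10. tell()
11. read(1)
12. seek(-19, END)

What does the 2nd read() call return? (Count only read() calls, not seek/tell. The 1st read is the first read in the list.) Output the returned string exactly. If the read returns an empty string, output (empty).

Answer: M

Derivation:
After 1 (tell()): offset=0
After 2 (seek(-5, END)): offset=22
After 3 (seek(-13, END)): offset=14
After 4 (read(5)): returned 'BHXHB', offset=19
After 5 (tell()): offset=19
After 6 (seek(+6, CUR)): offset=25
After 7 (read(1)): returned 'M', offset=26
After 8 (tell()): offset=26
After 9 (tell()): offset=26
After 10 (tell()): offset=26
After 11 (read(1)): returned '3', offset=27
After 12 (seek(-19, END)): offset=8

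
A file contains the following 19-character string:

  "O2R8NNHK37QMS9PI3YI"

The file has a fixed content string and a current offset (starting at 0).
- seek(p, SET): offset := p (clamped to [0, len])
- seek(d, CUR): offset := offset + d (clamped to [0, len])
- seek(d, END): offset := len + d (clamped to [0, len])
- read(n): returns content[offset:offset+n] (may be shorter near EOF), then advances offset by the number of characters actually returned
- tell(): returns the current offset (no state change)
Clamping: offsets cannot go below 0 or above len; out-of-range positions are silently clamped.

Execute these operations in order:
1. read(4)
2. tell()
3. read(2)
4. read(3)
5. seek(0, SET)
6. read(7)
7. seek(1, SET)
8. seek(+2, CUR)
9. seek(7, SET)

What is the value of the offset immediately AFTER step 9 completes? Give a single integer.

After 1 (read(4)): returned 'O2R8', offset=4
After 2 (tell()): offset=4
After 3 (read(2)): returned 'NN', offset=6
After 4 (read(3)): returned 'HK3', offset=9
After 5 (seek(0, SET)): offset=0
After 6 (read(7)): returned 'O2R8NNH', offset=7
After 7 (seek(1, SET)): offset=1
After 8 (seek(+2, CUR)): offset=3
After 9 (seek(7, SET)): offset=7

Answer: 7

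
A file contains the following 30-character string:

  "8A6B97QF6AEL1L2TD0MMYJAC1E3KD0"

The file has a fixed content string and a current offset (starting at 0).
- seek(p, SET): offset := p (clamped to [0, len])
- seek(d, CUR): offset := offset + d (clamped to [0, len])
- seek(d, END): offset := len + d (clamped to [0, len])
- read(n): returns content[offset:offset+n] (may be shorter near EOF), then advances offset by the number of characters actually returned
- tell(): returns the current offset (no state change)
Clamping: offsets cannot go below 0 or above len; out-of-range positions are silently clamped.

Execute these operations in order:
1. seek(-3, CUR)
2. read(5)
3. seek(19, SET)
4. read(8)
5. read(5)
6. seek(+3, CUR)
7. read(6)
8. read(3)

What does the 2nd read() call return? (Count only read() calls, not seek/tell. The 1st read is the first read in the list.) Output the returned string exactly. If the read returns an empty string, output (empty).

After 1 (seek(-3, CUR)): offset=0
After 2 (read(5)): returned '8A6B9', offset=5
After 3 (seek(19, SET)): offset=19
After 4 (read(8)): returned 'MYJAC1E3', offset=27
After 5 (read(5)): returned 'KD0', offset=30
After 6 (seek(+3, CUR)): offset=30
After 7 (read(6)): returned '', offset=30
After 8 (read(3)): returned '', offset=30

Answer: MYJAC1E3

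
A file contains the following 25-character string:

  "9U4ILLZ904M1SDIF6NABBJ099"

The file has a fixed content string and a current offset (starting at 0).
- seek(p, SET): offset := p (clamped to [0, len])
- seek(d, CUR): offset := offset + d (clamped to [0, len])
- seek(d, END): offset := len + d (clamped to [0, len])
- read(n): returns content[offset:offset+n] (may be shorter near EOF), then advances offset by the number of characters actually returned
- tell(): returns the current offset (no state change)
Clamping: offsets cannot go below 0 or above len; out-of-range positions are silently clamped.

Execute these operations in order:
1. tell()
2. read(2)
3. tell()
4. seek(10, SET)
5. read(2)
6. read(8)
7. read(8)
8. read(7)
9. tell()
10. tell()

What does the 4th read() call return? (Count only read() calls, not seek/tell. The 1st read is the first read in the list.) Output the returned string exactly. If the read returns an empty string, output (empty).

Answer: BJ099

Derivation:
After 1 (tell()): offset=0
After 2 (read(2)): returned '9U', offset=2
After 3 (tell()): offset=2
After 4 (seek(10, SET)): offset=10
After 5 (read(2)): returned 'M1', offset=12
After 6 (read(8)): returned 'SDIF6NAB', offset=20
After 7 (read(8)): returned 'BJ099', offset=25
After 8 (read(7)): returned '', offset=25
After 9 (tell()): offset=25
After 10 (tell()): offset=25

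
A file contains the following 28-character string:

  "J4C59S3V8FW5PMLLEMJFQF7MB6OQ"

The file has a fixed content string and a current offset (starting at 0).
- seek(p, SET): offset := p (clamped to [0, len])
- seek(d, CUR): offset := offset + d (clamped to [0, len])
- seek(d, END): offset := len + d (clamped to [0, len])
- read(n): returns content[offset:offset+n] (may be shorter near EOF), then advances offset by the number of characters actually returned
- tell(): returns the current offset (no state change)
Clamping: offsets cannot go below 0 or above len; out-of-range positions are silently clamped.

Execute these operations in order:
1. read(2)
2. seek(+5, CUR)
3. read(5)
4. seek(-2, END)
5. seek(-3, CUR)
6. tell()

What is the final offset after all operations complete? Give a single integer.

After 1 (read(2)): returned 'J4', offset=2
After 2 (seek(+5, CUR)): offset=7
After 3 (read(5)): returned 'V8FW5', offset=12
After 4 (seek(-2, END)): offset=26
After 5 (seek(-3, CUR)): offset=23
After 6 (tell()): offset=23

Answer: 23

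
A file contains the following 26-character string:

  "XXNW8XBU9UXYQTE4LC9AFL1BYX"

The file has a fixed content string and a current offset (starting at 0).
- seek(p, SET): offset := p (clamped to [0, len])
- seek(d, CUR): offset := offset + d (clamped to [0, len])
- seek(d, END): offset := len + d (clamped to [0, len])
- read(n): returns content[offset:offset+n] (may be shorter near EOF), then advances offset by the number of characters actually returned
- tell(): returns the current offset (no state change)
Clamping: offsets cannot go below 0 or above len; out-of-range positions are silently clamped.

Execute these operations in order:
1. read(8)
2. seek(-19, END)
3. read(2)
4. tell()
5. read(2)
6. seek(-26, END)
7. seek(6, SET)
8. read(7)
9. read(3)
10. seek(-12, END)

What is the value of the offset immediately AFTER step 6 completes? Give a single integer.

Answer: 0

Derivation:
After 1 (read(8)): returned 'XXNW8XBU', offset=8
After 2 (seek(-19, END)): offset=7
After 3 (read(2)): returned 'U9', offset=9
After 4 (tell()): offset=9
After 5 (read(2)): returned 'UX', offset=11
After 6 (seek(-26, END)): offset=0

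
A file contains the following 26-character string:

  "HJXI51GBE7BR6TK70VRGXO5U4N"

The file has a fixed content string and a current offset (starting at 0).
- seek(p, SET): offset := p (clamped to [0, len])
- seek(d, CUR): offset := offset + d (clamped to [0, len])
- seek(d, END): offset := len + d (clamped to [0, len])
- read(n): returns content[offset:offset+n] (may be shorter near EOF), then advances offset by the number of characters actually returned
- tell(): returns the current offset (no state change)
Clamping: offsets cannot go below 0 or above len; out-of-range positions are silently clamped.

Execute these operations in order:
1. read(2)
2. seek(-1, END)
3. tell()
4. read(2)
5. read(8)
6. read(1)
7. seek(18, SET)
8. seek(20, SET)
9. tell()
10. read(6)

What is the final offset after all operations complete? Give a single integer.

After 1 (read(2)): returned 'HJ', offset=2
After 2 (seek(-1, END)): offset=25
After 3 (tell()): offset=25
After 4 (read(2)): returned 'N', offset=26
After 5 (read(8)): returned '', offset=26
After 6 (read(1)): returned '', offset=26
After 7 (seek(18, SET)): offset=18
After 8 (seek(20, SET)): offset=20
After 9 (tell()): offset=20
After 10 (read(6)): returned 'XO5U4N', offset=26

Answer: 26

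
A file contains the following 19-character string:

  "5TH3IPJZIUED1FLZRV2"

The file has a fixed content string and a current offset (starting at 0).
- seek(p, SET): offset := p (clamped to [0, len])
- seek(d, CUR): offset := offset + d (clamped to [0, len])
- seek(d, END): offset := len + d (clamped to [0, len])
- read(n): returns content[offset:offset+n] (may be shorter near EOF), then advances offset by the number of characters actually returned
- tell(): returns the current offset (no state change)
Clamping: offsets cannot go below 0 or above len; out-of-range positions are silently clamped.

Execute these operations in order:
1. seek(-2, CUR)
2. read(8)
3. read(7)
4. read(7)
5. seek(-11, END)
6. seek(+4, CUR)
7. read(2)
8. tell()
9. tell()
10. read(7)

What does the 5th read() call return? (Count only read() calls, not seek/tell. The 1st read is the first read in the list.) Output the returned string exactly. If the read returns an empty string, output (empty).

Answer: LZRV2

Derivation:
After 1 (seek(-2, CUR)): offset=0
After 2 (read(8)): returned '5TH3IPJZ', offset=8
After 3 (read(7)): returned 'IUED1FL', offset=15
After 4 (read(7)): returned 'ZRV2', offset=19
After 5 (seek(-11, END)): offset=8
After 6 (seek(+4, CUR)): offset=12
After 7 (read(2)): returned '1F', offset=14
After 8 (tell()): offset=14
After 9 (tell()): offset=14
After 10 (read(7)): returned 'LZRV2', offset=19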